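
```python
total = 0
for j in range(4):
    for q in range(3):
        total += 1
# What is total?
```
Trace:
  total=0
  total=1, j=0, q=0
  total=2, j=0, q=1
  total=3, j=0, q=2
  total=4, j=1, q=0
  total=5, j=1, q=1
  total=6, j=1, q=2
  total=7, j=2, q=0
  total=8, j=2, q=1
  total=9, j=2, q=2
  total=10, j=3, q=0
  total=11, j=3, q=1
  total=12, j=3, q=2

Final answer: 12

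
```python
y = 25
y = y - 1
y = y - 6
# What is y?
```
Trace:
  y=25
  y=24
  y=18

Final answer: 18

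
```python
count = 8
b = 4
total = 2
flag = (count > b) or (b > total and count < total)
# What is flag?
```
Trace:
  count=8
  count=8, b=4
  count=8, b=4, total=2
  count=8, b=4, total=2, flag=True

Final answer: True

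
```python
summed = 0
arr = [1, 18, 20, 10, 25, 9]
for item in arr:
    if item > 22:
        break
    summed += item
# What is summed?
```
Trace:
  summed=0
  summed=1, item=1
  summed=19, item=18
  summed=39, item=20
  summed=49, item=10
  summed=49, item=25

Final answer: 49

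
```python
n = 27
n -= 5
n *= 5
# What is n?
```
Trace:
  n=27
  n=22
  n=110

Final answer: 110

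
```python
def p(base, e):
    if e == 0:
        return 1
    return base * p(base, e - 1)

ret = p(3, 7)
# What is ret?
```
Call trace:
p(base=3, e=7)
  p(base=3, e=6)
    p(base=3, e=5)
      p(base=3, e=4)
        p(base=3, e=3)
          p(base=3, e=2)
            p(base=3, e=1)
              p(base=3, e=0)
              -> return 1
            -> return 3
          -> return 9
        -> return 27
      -> return 81
    -> return 243
  -> return 729
-> return 2187

Final answer: 2187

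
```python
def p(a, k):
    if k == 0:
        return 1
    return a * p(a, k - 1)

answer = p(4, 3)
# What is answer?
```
Call trace:
p(a=4, k=3)
  p(a=4, k=2)
    p(a=4, k=1)
      p(a=4, k=0)
      -> return 1
    -> return 4
  -> return 16
-> return 64

Final answer: 64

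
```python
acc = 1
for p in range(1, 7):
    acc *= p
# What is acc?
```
Trace:
  acc=1
  acc=1, p=1
  acc=2, p=2
  acc=6, p=3
  acc=24, p=4
  acc=120, p=5
  acc=720, p=6

Final answer: 720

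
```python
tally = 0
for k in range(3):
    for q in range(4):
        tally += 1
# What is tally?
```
Trace:
  tally=0
  tally=1, k=0, q=0
  tally=2, k=0, q=1
  tally=3, k=0, q=2
  tally=4, k=0, q=3
  tally=5, k=1, q=0
  tally=6, k=1, q=1
  tally=7, k=1, q=2
  tally=8, k=1, q=3
  tally=9, k=2, q=0
  tally=10, k=2, q=1
  tally=11, k=2, q=2
  tally=12, k=2, q=3

Final answer: 12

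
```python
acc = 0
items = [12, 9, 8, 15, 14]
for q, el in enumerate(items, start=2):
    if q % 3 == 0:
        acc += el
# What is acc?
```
Trace:
  acc=0
  acc=0, q=2, el=12
  acc=9, q=3, el=9
  acc=9, q=4, el=8
  acc=9, q=5, el=15
  acc=23, q=6, el=14

Final answer: 23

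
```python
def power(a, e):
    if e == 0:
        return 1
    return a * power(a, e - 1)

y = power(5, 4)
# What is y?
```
Call trace:
power(a=5, e=4)
  power(a=5, e=3)
    power(a=5, e=2)
      power(a=5, e=1)
        power(a=5, e=0)
        -> return 1
      -> return 5
    -> return 25
  -> return 125
-> return 625

Final answer: 625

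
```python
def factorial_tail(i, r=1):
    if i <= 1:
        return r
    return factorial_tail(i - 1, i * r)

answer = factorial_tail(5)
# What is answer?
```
Call trace:
factorial_tail(i=5, r=1)
  factorial_tail(i=4, r=5)
    factorial_tail(i=3, r=20)
      factorial_tail(i=2, r=60)
        factorial_tail(i=1, r=120)
        -> return 120
      -> return 120
    -> return 120
  -> return 120
-> return 120

Final answer: 120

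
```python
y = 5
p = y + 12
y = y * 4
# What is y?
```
Trace:
  y=5
  y=5, p=17
  y=20, p=17

Final answer: 20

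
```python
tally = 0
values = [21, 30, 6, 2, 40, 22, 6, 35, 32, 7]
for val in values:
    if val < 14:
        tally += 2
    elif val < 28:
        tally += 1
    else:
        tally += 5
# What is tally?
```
Trace:
  tally=0
  tally=1, val=21
  tally=6, val=30
  tally=8, val=6
  tally=10, val=2
  tally=15, val=40
  tally=16, val=22
  tally=18, val=6
  tally=23, val=35
  tally=28, val=32
  tally=30, val=7

Final answer: 30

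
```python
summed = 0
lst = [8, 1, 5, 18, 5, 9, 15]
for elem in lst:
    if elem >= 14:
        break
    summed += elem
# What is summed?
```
Trace:
  summed=0
  summed=8, elem=8
  summed=9, elem=1
  summed=14, elem=5
  summed=14, elem=18

Final answer: 14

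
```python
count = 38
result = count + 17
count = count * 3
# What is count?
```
Trace:
  count=38
  count=38, result=55
  count=114, result=55

Final answer: 114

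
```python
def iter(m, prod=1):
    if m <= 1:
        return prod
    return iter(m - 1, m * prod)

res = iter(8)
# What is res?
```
Call trace:
iter(m=8, prod=1)
  iter(m=7, prod=8)
    iter(m=6, prod=56)
      iter(m=5, prod=336)
        iter(m=4, prod=1680)
          iter(m=3, prod=6720)
            iter(m=2, prod=20160)
              iter(m=1, prod=40320)
              -> return 40320
            -> return 40320
          -> return 40320
        -> return 40320
      -> return 40320
    -> return 40320
  -> return 40320
-> return 40320

Final answer: 40320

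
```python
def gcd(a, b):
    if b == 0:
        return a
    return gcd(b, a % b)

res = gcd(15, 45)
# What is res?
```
Call trace:
gcd(a=15, b=45)
  gcd(a=45, b=15)
    gcd(a=15, b=0)
    -> return 15
  -> return 15
-> return 15

Final answer: 15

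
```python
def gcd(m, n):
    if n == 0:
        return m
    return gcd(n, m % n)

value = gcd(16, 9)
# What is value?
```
Call trace:
gcd(m=16, n=9)
  gcd(m=9, n=7)
    gcd(m=7, n=2)
      gcd(m=2, n=1)
        gcd(m=1, n=0)
        -> return 1
      -> return 1
    -> return 1
  -> return 1
-> return 1

Final answer: 1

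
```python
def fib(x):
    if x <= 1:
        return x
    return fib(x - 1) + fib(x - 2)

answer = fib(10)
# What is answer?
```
Call trace (a repeated sub-call is expanded the first time; later identical calls just restate its return value):
fib(x=10)
  fib(x=9)
    fib(x=8)
      fib(x=7)
        fib(x=6)
          fib(x=5)
            fib(x=4)
              fib(x=3)
                fib(x=2)
                  fib(x=1)
                  -> return 1
                  fib(x=0)
                  -> return 0
                -> return 1
                fib(x=1)
                -> return 1
              -> return 2
              fib(x=2) -> return 1  (same call as traced above)
            -> return 3
            fib(x=3) -> return 2  (same call as traced above)
          -> return 5
          fib(x=4) -> return 3  (same call as traced above)
        -> return 8
        fib(x=5) -> return 5  (same call as traced above)
      -> return 13
      fib(x=6) -> return 8  (same call as traced above)
    -> return 21
    fib(x=7) -> return 13  (same call as traced above)
  -> return 34
  fib(x=8) -> return 21  (same call as traced above)
-> return 55

Final answer: 55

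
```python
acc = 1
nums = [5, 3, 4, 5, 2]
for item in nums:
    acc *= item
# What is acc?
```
Trace:
  acc=1
  acc=5, item=5
  acc=15, item=3
  acc=60, item=4
  acc=300, item=5
  acc=600, item=2

Final answer: 600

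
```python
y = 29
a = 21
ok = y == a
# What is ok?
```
Trace:
  y=29
  y=29, a=21
  y=29, a=21, ok=False

Final answer: False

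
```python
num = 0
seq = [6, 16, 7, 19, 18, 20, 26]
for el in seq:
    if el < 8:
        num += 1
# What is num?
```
Trace:
  num=0
  num=1, el=6
  num=1, el=16
  num=2, el=7
  num=2, el=19
  num=2, el=18
  num=2, el=20
  num=2, el=26

Final answer: 2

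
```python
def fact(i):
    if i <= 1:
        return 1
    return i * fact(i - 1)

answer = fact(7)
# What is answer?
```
Call trace:
fact(i=7)
  fact(i=6)
    fact(i=5)
      fact(i=4)
        fact(i=3)
          fact(i=2)
            fact(i=1)
            -> return 1
          -> return 2
        -> return 6
      -> return 24
    -> return 120
  -> return 720
-> return 5040

Final answer: 5040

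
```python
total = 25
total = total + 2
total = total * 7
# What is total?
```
Trace:
  total=25
  total=27
  total=189

Final answer: 189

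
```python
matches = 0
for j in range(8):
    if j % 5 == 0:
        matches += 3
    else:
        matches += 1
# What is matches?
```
Trace:
  matches=0
  matches=3, j=0
  matches=4, j=1
  matches=5, j=2
  matches=6, j=3
  matches=7, j=4
  matches=10, j=5
  matches=11, j=6
  matches=12, j=7

Final answer: 12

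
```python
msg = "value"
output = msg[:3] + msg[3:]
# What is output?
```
Trace:
  msg='value'
  msg='value', output='value'

Final answer: 'value'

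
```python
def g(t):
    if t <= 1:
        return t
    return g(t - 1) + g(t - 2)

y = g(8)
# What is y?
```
Call trace (a repeated sub-call is expanded the first time; later identical calls just restate its return value):
g(t=8)
  g(t=7)
    g(t=6)
      g(t=5)
        g(t=4)
          g(t=3)
            g(t=2)
              g(t=1)
              -> return 1
              g(t=0)
              -> return 0
            -> return 1
            g(t=1)
            -> return 1
          -> return 2
          g(t=2) -> return 1  (same call as traced above)
        -> return 3
        g(t=3) -> return 2  (same call as traced above)
      -> return 5
      g(t=4) -> return 3  (same call as traced above)
    -> return 8
    g(t=5) -> return 5  (same call as traced above)
  -> return 13
  g(t=6) -> return 8  (same call as traced above)
-> return 21

Final answer: 21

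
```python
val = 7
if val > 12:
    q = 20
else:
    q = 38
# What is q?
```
Trace:
  val=7
  val=7, q=38

Final answer: 38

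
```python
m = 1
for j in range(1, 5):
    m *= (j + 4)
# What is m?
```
Trace:
  m=1
  m=5, j=1
  m=30, j=2
  m=210, j=3
  m=1680, j=4

Final answer: 1680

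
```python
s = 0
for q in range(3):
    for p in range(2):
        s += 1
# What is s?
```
Trace:
  s=0
  s=1, q=0, p=0
  s=2, q=0, p=1
  s=3, q=1, p=0
  s=4, q=1, p=1
  s=5, q=2, p=0
  s=6, q=2, p=1

Final answer: 6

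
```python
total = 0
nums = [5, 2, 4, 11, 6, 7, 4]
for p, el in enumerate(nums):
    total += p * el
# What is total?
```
Trace:
  total=0
  total=0, p=0, el=5
  total=2, p=1, el=2
  total=10, p=2, el=4
  total=43, p=3, el=11
  total=67, p=4, el=6
  total=102, p=5, el=7
  total=126, p=6, el=4

Final answer: 126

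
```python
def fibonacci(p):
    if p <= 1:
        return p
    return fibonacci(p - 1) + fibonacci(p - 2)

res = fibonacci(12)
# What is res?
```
Call trace (a repeated sub-call is expanded the first time; later identical calls just restate its return value):
fibonacci(p=12)
  fibonacci(p=11)
    fibonacci(p=10)
      fibonacci(p=9)
        fibonacci(p=8)
          fibonacci(p=7)
            fibonacci(p=6)
              fibonacci(p=5)
                fibonacci(p=4)
                  fibonacci(p=3)
                    fibonacci(p=2)
                      fibonacci(p=1)
                      -> return 1
                      fibonacci(p=0)
                      -> return 0
                    -> return 1
                    fibonacci(p=1)
                    -> return 1
                  -> return 2
                  fibonacci(p=2) -> return 1  (same call as traced above)
                -> return 3
                fibonacci(p=3) -> return 2  (same call as traced above)
              -> return 5
              fibonacci(p=4) -> return 3  (same call as traced above)
            -> return 8
            fibonacci(p=5) -> return 5  (same call as traced above)
          -> return 13
          fibonacci(p=6) -> return 8  (same call as traced above)
        -> return 21
        fibonacci(p=7) -> return 13  (same call as traced above)
      -> return 34
      fibonacci(p=8) -> return 21  (same call as traced above)
    -> return 55
    fibonacci(p=9) -> return 34  (same call as traced above)
  -> return 89
  fibonacci(p=10) -> return 55  (same call as traced above)
-> return 144

Final answer: 144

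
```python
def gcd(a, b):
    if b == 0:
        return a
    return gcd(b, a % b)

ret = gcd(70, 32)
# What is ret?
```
Call trace:
gcd(a=70, b=32)
  gcd(a=32, b=6)
    gcd(a=6, b=2)
      gcd(a=2, b=0)
      -> return 2
    -> return 2
  -> return 2
-> return 2

Final answer: 2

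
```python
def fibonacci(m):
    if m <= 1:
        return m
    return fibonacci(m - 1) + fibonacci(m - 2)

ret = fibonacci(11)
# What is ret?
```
Call trace (a repeated sub-call is expanded the first time; later identical calls just restate its return value):
fibonacci(m=11)
  fibonacci(m=10)
    fibonacci(m=9)
      fibonacci(m=8)
        fibonacci(m=7)
          fibonacci(m=6)
            fibonacci(m=5)
              fibonacci(m=4)
                fibonacci(m=3)
                  fibonacci(m=2)
                    fibonacci(m=1)
                    -> return 1
                    fibonacci(m=0)
                    -> return 0
                  -> return 1
                  fibonacci(m=1)
                  -> return 1
                -> return 2
                fibonacci(m=2) -> return 1  (same call as traced above)
              -> return 3
              fibonacci(m=3) -> return 2  (same call as traced above)
            -> return 5
            fibonacci(m=4) -> return 3  (same call as traced above)
          -> return 8
          fibonacci(m=5) -> return 5  (same call as traced above)
        -> return 13
        fibonacci(m=6) -> return 8  (same call as traced above)
      -> return 21
      fibonacci(m=7) -> return 13  (same call as traced above)
    -> return 34
    fibonacci(m=8) -> return 21  (same call as traced above)
  -> return 55
  fibonacci(m=9) -> return 34  (same call as traced above)
-> return 89

Final answer: 89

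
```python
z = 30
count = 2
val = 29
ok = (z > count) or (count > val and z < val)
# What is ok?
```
Trace:
  z=30
  z=30, count=2
  z=30, count=2, val=29
  z=30, count=2, val=29, ok=True

Final answer: True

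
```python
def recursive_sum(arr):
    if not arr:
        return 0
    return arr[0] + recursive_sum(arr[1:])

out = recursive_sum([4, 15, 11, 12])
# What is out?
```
Call trace:
recursive_sum(arr=[4, 15, 11, 12])
  recursive_sum(arr=[15, 11, 12])
    recursive_sum(arr=[11, 12])
      recursive_sum(arr=[12])
        recursive_sum(arr=[])
        -> return 0
      -> return 12
    -> return 23
  -> return 38
-> return 42

Final answer: 42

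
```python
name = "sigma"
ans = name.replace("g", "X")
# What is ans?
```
Trace:
  name='sigma'
  name='sigma', ans='siXma'

Final answer: 'siXma'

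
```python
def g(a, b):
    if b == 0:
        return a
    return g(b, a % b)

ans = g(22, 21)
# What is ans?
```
Call trace:
g(a=22, b=21)
  g(a=21, b=1)
    g(a=1, b=0)
    -> return 1
  -> return 1
-> return 1

Final answer: 1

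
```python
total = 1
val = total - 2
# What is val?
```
Trace:
  total=1
  total=1, val=-1

Final answer: -1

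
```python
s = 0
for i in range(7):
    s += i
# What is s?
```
Trace:
  s=0
  s=0, i=0
  s=1, i=1
  s=3, i=2
  s=6, i=3
  s=10, i=4
  s=15, i=5
  s=21, i=6

Final answer: 21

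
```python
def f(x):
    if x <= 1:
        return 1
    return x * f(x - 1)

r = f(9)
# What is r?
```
Call trace:
f(x=9)
  f(x=8)
    f(x=7)
      f(x=6)
        f(x=5)
          f(x=4)
            f(x=3)
              f(x=2)
                f(x=1)
                -> return 1
              -> return 2
            -> return 6
          -> return 24
        -> return 120
      -> return 720
    -> return 5040
  -> return 40320
-> return 362880

Final answer: 362880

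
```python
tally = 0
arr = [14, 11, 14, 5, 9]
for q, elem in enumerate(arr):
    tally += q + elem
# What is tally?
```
Trace:
  tally=0
  tally=14, q=0, elem=14
  tally=26, q=1, elem=11
  tally=42, q=2, elem=14
  tally=50, q=3, elem=5
  tally=63, q=4, elem=9

Final answer: 63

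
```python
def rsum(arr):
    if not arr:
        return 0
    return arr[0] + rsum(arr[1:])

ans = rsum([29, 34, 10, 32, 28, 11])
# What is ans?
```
Call trace:
rsum(arr=[29, 34, 10, 32, 28, 11])
  rsum(arr=[34, 10, 32, 28, 11])
    rsum(arr=[10, 32, 28, 11])
      rsum(arr=[32, 28, 11])
        rsum(arr=[28, 11])
          rsum(arr=[11])
            rsum(arr=[])
            -> return 0
          -> return 11
        -> return 39
      -> return 71
    -> return 81
  -> return 115
-> return 144

Final answer: 144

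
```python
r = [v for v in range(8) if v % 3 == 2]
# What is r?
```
Trace:
  v=0
  v=1
  v=2
  v=3
  v=4
  v=5
  v=6
  v=7
  r=[2, 5]

Final answer: [2, 5]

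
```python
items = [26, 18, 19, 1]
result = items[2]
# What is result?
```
Trace:
  items=[26, 18, 19, 1]
  items=[26, 18, 19, 1], result=19

Final answer: 19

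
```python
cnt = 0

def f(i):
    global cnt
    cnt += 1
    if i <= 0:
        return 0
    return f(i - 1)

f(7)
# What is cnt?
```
Call trace:
f(i=7)
  f(i=6)
    f(i=5)
      f(i=4)
        f(i=3)
          f(i=2)
            f(i=1)
              f(i=0)
              -> return 0
            -> return 0
          -> return 0
        -> return 0
      -> return 0
    -> return 0
  -> return 0
-> return 0

cnt is incremented once per call. f is entered once for each i = 7, 6, 5, 4, 3, 2, 1, 0 (the i <= 0 call returns without recursing), i.e. 7 + 1 calls.
cnt = 8

Final answer: 8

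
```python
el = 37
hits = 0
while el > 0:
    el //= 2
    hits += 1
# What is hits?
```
Trace:
  el=37
  el=37, hits=0
  el=18, hits=1
  el=9, hits=2
  el=4, hits=3
  el=2, hits=4
  el=1, hits=5
  el=0, hits=6

Final answer: 6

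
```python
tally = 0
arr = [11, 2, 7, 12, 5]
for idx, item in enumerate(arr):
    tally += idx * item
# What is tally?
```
Trace:
  tally=0
  tally=0, idx=0, item=11
  tally=2, idx=1, item=2
  tally=16, idx=2, item=7
  tally=52, idx=3, item=12
  tally=72, idx=4, item=5

Final answer: 72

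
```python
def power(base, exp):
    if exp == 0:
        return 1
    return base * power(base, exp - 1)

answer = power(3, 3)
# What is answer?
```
Call trace:
power(base=3, exp=3)
  power(base=3, exp=2)
    power(base=3, exp=1)
      power(base=3, exp=0)
      -> return 1
    -> return 3
  -> return 9
-> return 27

Final answer: 27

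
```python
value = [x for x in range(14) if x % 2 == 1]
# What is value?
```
Trace:
  x=0
  x=1
  x=2
  x=3
  x=4
  x=5
  x=6
  x=7
  x=8
  x=9
  x=10
  x=11
  x=12
  x=13
  value=[1, 3, 5, 7, 9, 11, 13]

Final answer: [1, 3, 5, 7, 9, 11, 13]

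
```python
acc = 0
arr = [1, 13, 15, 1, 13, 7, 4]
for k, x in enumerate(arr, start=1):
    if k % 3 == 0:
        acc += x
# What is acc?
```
Trace:
  acc=0
  acc=0, k=1, x=1
  acc=0, k=2, x=13
  acc=15, k=3, x=15
  acc=15, k=4, x=1
  acc=15, k=5, x=13
  acc=22, k=6, x=7
  acc=22, k=7, x=4

Final answer: 22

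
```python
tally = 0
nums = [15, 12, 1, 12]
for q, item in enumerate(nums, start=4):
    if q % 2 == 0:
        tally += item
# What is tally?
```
Trace:
  tally=0
  tally=15, q=4, item=15
  tally=15, q=5, item=12
  tally=16, q=6, item=1
  tally=16, q=7, item=12

Final answer: 16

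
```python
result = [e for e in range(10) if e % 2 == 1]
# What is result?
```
Trace:
  e=0
  e=1
  e=2
  e=3
  e=4
  e=5
  e=6
  e=7
  e=8
  e=9
  result=[1, 3, 5, 7, 9]

Final answer: [1, 3, 5, 7, 9]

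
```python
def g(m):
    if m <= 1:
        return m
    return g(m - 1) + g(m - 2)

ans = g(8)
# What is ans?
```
Call trace (a repeated sub-call is expanded the first time; later identical calls just restate its return value):
g(m=8)
  g(m=7)
    g(m=6)
      g(m=5)
        g(m=4)
          g(m=3)
            g(m=2)
              g(m=1)
              -> return 1
              g(m=0)
              -> return 0
            -> return 1
            g(m=1)
            -> return 1
          -> return 2
          g(m=2) -> return 1  (same call as traced above)
        -> return 3
        g(m=3) -> return 2  (same call as traced above)
      -> return 5
      g(m=4) -> return 3  (same call as traced above)
    -> return 8
    g(m=5) -> return 5  (same call as traced above)
  -> return 13
  g(m=6) -> return 8  (same call as traced above)
-> return 21

Final answer: 21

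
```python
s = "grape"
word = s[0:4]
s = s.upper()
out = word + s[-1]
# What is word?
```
Trace:
  s='grape'
  s='grape', word='grap'
  s='GRAPE', word='grap'
  s='GRAPE', word='grap', out='grapE'

Final answer: 'grap'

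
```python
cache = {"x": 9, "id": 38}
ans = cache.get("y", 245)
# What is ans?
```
Trace:
  cache={'x': 9, 'id': 38}
  cache={'x': 9, 'id': 38}, ans=245

Final answer: 245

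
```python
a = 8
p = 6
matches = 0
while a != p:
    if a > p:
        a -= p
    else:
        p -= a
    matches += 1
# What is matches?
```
Trace:
  a=8
  a=8, p=6
  a=8, p=6, matches=0
  a=2, p=6, matches=1
  a=2, p=4, matches=2
  a=2, p=2, matches=3

Final answer: 3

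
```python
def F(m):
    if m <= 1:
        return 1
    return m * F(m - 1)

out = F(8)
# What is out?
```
Call trace:
F(m=8)
  F(m=7)
    F(m=6)
      F(m=5)
        F(m=4)
          F(m=3)
            F(m=2)
              F(m=1)
              -> return 1
            -> return 2
          -> return 6
        -> return 24
      -> return 120
    -> return 720
  -> return 5040
-> return 40320

Final answer: 40320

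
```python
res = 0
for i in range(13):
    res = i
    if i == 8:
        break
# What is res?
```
Trace:
  res=0
  res=0, i=0
  res=1, i=1
  res=2, i=2
  res=3, i=3
  res=4, i=4
  res=5, i=5
  res=6, i=6
  res=7, i=7
  res=8, i=8

Final answer: 8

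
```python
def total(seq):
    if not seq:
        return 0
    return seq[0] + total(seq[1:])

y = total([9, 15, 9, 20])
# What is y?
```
Call trace:
total(seq=[9, 15, 9, 20])
  total(seq=[15, 9, 20])
    total(seq=[9, 20])
      total(seq=[20])
        total(seq=[])
        -> return 0
      -> return 20
    -> return 29
  -> return 44
-> return 53

Final answer: 53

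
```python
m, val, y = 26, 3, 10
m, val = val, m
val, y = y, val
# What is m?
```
Trace:
  m=26, val=3, y=10
  m=3, val=26, y=10
  m=3, val=10, y=26

Final answer: 3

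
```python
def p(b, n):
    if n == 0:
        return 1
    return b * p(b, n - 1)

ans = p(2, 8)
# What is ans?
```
Call trace:
p(b=2, n=8)
  p(b=2, n=7)
    p(b=2, n=6)
      p(b=2, n=5)
        p(b=2, n=4)
          p(b=2, n=3)
            p(b=2, n=2)
              p(b=2, n=1)
                p(b=2, n=0)
                -> return 1
              -> return 2
            -> return 4
          -> return 8
        -> return 16
      -> return 32
    -> return 64
  -> return 128
-> return 256

Final answer: 256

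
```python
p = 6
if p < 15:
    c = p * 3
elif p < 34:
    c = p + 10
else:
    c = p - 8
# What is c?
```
Trace:
  p=6
  p=6, c=18

Final answer: 18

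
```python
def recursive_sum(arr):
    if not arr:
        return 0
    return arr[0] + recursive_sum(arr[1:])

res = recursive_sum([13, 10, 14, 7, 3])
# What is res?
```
Call trace:
recursive_sum(arr=[13, 10, 14, 7, 3])
  recursive_sum(arr=[10, 14, 7, 3])
    recursive_sum(arr=[14, 7, 3])
      recursive_sum(arr=[7, 3])
        recursive_sum(arr=[3])
          recursive_sum(arr=[])
          -> return 0
        -> return 3
      -> return 10
    -> return 24
  -> return 34
-> return 47

Final answer: 47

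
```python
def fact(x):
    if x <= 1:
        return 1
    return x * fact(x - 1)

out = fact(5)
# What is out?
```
Call trace:
fact(x=5)
  fact(x=4)
    fact(x=3)
      fact(x=2)
        fact(x=1)
        -> return 1
      -> return 2
    -> return 6
  -> return 24
-> return 120

Final answer: 120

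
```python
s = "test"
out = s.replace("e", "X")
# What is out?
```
Trace:
  s='test'
  s='test', out='tXst'

Final answer: 'tXst'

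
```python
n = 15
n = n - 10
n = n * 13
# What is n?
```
Trace:
  n=15
  n=5
  n=65

Final answer: 65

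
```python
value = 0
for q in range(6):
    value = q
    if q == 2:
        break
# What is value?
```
Trace:
  value=0
  value=0, q=0
  value=1, q=1
  value=2, q=2

Final answer: 2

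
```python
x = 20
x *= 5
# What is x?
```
Trace:
  x=20
  x=100

Final answer: 100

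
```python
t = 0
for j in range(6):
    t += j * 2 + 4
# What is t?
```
Trace:
  t=0
  t=4, j=0
  t=10, j=1
  t=18, j=2
  t=28, j=3
  t=40, j=4
  t=54, j=5

Final answer: 54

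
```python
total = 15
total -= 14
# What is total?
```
Trace:
  total=15
  total=1

Final answer: 1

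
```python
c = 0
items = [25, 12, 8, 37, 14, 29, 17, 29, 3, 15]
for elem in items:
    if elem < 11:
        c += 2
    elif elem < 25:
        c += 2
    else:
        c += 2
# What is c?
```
Trace:
  c=0
  c=2, elem=25
  c=4, elem=12
  c=6, elem=8
  c=8, elem=37
  c=10, elem=14
  c=12, elem=29
  c=14, elem=17
  c=16, elem=29
  c=18, elem=3
  c=20, elem=15

Final answer: 20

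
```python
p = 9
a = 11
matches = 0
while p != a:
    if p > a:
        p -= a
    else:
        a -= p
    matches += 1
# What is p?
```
Trace:
  p=9
  p=9, a=11
  p=9, a=11, matches=0
  p=9, a=2, matches=1
  p=7, a=2, matches=2
  p=5, a=2, matches=3
  p=3, a=2, matches=4
  p=1, a=2, matches=5
  p=1, a=1, matches=6

Final answer: 1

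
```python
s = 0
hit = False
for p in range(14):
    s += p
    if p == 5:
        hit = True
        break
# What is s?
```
Trace:
  s=0
  s=0, hit=False
  s=0, hit=False, p=0
  s=1, hit=False, p=1
  s=3, hit=False, p=2
  s=6, hit=False, p=3
  s=10, hit=False, p=4
  s=15, hit=True, p=5

Final answer: 15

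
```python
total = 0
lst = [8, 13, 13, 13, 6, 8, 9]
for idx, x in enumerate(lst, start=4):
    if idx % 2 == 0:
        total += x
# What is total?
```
Trace:
  total=0
  total=8, idx=4, x=8
  total=8, idx=5, x=13
  total=21, idx=6, x=13
  total=21, idx=7, x=13
  total=27, idx=8, x=6
  total=27, idx=9, x=8
  total=36, idx=10, x=9

Final answer: 36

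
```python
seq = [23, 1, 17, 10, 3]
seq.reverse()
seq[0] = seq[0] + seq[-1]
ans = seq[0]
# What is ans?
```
Trace:
  seq=[23, 1, 17, 10, 3]
  seq=[3, 10, 17, 1, 23]
  seq=[26, 10, 17, 1, 23]
  seq=[26, 10, 17, 1, 23], ans=26

Final answer: 26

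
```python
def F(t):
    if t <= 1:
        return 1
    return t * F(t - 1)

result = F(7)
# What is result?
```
Call trace:
F(t=7)
  F(t=6)
    F(t=5)
      F(t=4)
        F(t=3)
          F(t=2)
            F(t=1)
            -> return 1
          -> return 2
        -> return 6
      -> return 24
    -> return 120
  -> return 720
-> return 5040

Final answer: 5040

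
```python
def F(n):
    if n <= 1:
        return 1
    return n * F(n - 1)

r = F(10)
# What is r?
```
Call trace:
F(n=10)
  F(n=9)
    F(n=8)
      F(n=7)
        F(n=6)
          F(n=5)
            F(n=4)
              F(n=3)
                F(n=2)
                  F(n=1)
                  -> return 1
                -> return 2
              -> return 6
            -> return 24
          -> return 120
        -> return 720
      -> return 5040
    -> return 40320
  -> return 362880
-> return 3628800

Final answer: 3628800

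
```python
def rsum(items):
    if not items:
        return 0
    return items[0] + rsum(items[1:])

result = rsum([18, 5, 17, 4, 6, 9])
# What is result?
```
Call trace:
rsum(items=[18, 5, 17, 4, 6, 9])
  rsum(items=[5, 17, 4, 6, 9])
    rsum(items=[17, 4, 6, 9])
      rsum(items=[4, 6, 9])
        rsum(items=[6, 9])
          rsum(items=[9])
            rsum(items=[])
            -> return 0
          -> return 9
        -> return 15
      -> return 19
    -> return 36
  -> return 41
-> return 59

Final answer: 59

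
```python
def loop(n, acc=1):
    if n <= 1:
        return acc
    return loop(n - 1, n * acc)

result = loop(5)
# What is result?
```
Call trace:
loop(n=5, acc=1)
  loop(n=4, acc=5)
    loop(n=3, acc=20)
      loop(n=2, acc=60)
        loop(n=1, acc=120)
        -> return 120
      -> return 120
    -> return 120
  -> return 120
-> return 120

Final answer: 120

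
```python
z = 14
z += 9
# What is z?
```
Trace:
  z=14
  z=23

Final answer: 23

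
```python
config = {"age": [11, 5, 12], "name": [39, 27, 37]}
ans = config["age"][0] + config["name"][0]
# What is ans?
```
Trace:
  config={'age': [11, 5, 12], 'name': [39, 27, 37]}
  config={'age': [11, 5, 12], 'name': [39, 27, 37]}, ans=50

Final answer: 50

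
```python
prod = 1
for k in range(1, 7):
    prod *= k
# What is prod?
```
Trace:
  prod=1
  prod=1, k=1
  prod=2, k=2
  prod=6, k=3
  prod=24, k=4
  prod=120, k=5
  prod=720, k=6

Final answer: 720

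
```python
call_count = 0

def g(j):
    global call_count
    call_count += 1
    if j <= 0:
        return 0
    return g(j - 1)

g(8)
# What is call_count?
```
Call trace:
g(j=8)
  g(j=7)
    g(j=6)
      g(j=5)
        g(j=4)
          g(j=3)
            g(j=2)
              g(j=1)
                g(j=0)
                -> return 0
              -> return 0
            -> return 0
          -> return 0
        -> return 0
      -> return 0
    -> return 0
  -> return 0
-> return 0

call_count is incremented once per call. g is entered once for each j = 8, 7, 6, 5, 4, 3, 2, 1, 0 (the j <= 0 call returns without recursing), i.e. 8 + 1 calls.
call_count = 9

Final answer: 9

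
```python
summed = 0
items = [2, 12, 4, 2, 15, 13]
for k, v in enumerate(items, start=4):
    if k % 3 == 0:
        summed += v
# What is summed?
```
Trace:
  summed=0
  summed=0, k=4, v=2
  summed=0, k=5, v=12
  summed=4, k=6, v=4
  summed=4, k=7, v=2
  summed=4, k=8, v=15
  summed=17, k=9, v=13

Final answer: 17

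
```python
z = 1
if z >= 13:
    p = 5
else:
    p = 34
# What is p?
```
Trace:
  z=1
  z=1, p=34

Final answer: 34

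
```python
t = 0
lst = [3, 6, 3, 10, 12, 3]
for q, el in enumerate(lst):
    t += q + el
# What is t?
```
Trace:
  t=0
  t=3, q=0, el=3
  t=10, q=1, el=6
  t=15, q=2, el=3
  t=28, q=3, el=10
  t=44, q=4, el=12
  t=52, q=5, el=3

Final answer: 52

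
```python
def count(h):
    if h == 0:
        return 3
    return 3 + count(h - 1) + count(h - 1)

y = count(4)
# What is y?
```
Call trace (a repeated sub-call is expanded the first time; later identical calls just restate its return value):
count(h=4)
  count(h=3)
    count(h=2)
      count(h=1)
        count(h=0)
        -> return 3
        count(h=0)
        -> return 3
      -> return 9
      count(h=1) -> return 9  (same call as traced above)
    -> return 21
    count(h=2) -> return 21  (same call as traced above)
  -> return 45
  count(h=3) -> return 45  (same call as traced above)
-> return 93

Final answer: 93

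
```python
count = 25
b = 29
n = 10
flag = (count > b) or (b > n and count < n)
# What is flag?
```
Trace:
  count=25
  count=25, b=29
  count=25, b=29, n=10
  count=25, b=29, n=10, flag=False

Final answer: False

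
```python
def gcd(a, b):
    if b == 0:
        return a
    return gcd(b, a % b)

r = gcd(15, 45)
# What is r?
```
Call trace:
gcd(a=15, b=45)
  gcd(a=45, b=15)
    gcd(a=15, b=0)
    -> return 15
  -> return 15
-> return 15

Final answer: 15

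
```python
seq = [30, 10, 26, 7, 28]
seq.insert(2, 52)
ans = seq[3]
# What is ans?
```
Trace:
  seq=[30, 10, 26, 7, 28]
  seq=[30, 10, 52, 26, 7, 28]
  seq=[30, 10, 52, 26, 7, 28], ans=26

Final answer: 26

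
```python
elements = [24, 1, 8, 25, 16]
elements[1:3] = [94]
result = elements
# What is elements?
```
Trace:
  elements=[24, 1, 8, 25, 16]
  elements=[24, 94, 25, 16]
  elements=[24, 94, 25, 16], result=[24, 94, 25, 16]

Final answer: [24, 94, 25, 16]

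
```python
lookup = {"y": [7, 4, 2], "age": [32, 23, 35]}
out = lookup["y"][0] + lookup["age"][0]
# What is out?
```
Trace:
  lookup={'y': [7, 4, 2], 'age': [32, 23, 35]}
  lookup={'y': [7, 4, 2], 'age': [32, 23, 35]}, out=39

Final answer: 39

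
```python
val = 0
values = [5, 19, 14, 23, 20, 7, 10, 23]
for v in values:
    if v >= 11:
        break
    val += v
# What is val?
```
Trace:
  val=0
  val=5, v=5
  val=5, v=19

Final answer: 5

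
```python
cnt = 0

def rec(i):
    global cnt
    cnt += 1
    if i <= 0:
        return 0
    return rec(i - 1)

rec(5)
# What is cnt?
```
Call trace:
rec(i=5)
  rec(i=4)
    rec(i=3)
      rec(i=2)
        rec(i=1)
          rec(i=0)
          -> return 0
        -> return 0
      -> return 0
    -> return 0
  -> return 0
-> return 0

cnt is incremented once per call. rec is entered once for each i = 5, 4, 3, 2, 1, 0 (the i <= 0 call returns without recursing), i.e. 5 + 1 calls.
cnt = 6

Final answer: 6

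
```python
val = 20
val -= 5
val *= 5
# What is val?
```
Trace:
  val=20
  val=15
  val=75

Final answer: 75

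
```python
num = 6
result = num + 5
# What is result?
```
Trace:
  num=6
  num=6, result=11

Final answer: 11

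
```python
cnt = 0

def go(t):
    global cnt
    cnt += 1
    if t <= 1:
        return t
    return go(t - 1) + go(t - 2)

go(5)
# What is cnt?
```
Call trace (a repeated sub-call is expanded the first time; later identical calls just restate its return value):
go(t=5)
  go(t=4)
    go(t=3)
      go(t=2)
        go(t=1)
        -> return 1
        go(t=0)
        -> return 0
      -> return 1
      go(t=1)
      -> return 1
    -> return 2
    go(t=2) -> return 1  (same call as traced above)
  -> return 3
  go(t=3) -> return 2  (same call as traced above)
-> return 5

cnt is incremented once per call, so count the calls in each subtree. Let C(t) = number of calls made by go(t).
C(0) = C(1) = 1 (base case, no recursion); C(t) = 1 + C(t - 1) + C(t - 2) otherwise.
C(2) = 1 + C(1) + C(0) = 1 + 1 + 1 = 3
C(3) = 1 + C(2) + C(1) = 1 + 3 + 1 = 5
C(4) = 1 + C(3) + C(2) = 1 + 5 + 3 = 9
C(5) = 1 + C(4) + C(3) = 1 + 9 + 5 = 15
cnt = C(5) = 15

Final answer: 15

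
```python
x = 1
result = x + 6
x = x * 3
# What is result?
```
Trace:
  x=1
  x=1, result=7
  x=3, result=7

Final answer: 7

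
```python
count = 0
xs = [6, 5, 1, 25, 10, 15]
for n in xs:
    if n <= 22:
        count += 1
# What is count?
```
Trace:
  count=0
  count=1, n=6
  count=2, n=5
  count=3, n=1
  count=3, n=25
  count=4, n=10
  count=5, n=15

Final answer: 5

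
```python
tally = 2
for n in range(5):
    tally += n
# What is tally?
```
Trace:
  tally=2
  tally=2, n=0
  tally=3, n=1
  tally=5, n=2
  tally=8, n=3
  tally=12, n=4

Final answer: 12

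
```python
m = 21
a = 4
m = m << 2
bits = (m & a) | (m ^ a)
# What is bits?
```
Trace:
  m=21
  m=21, a=4
  m=84, a=4
  m=84, a=4, bits=84

Final answer: 84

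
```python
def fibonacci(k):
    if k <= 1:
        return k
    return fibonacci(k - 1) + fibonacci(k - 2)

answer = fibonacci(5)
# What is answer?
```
Call trace (a repeated sub-call is expanded the first time; later identical calls just restate its return value):
fibonacci(k=5)
  fibonacci(k=4)
    fibonacci(k=3)
      fibonacci(k=2)
        fibonacci(k=1)
        -> return 1
        fibonacci(k=0)
        -> return 0
      -> return 1
      fibonacci(k=1)
      -> return 1
    -> return 2
    fibonacci(k=2) -> return 1  (same call as traced above)
  -> return 3
  fibonacci(k=3) -> return 2  (same call as traced above)
-> return 5

Final answer: 5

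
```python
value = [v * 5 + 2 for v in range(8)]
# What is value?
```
Trace:
  v=0
  v=1
  v=2
  v=3
  v=4
  v=5
  v=6
  v=7
  value=[2, 7, 12, 17, 22, 27, 32, 37]

Final answer: [2, 7, 12, 17, 22, 27, 32, 37]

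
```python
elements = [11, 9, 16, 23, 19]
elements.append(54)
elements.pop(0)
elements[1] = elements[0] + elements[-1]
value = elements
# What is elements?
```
Trace:
  elements=[11, 9, 16, 23, 19]
  elements=[11, 9, 16, 23, 19, 54]
  elements=[9, 16, 23, 19, 54]
  elements=[9, 63, 23, 19, 54]
  elements=[9, 63, 23, 19, 54], value=[9, 63, 23, 19, 54]

Final answer: [9, 63, 23, 19, 54]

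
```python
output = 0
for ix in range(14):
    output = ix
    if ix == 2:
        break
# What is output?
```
Trace:
  output=0
  output=0, ix=0
  output=1, ix=1
  output=2, ix=2

Final answer: 2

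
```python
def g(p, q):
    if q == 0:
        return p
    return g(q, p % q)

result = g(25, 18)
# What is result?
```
Call trace:
g(p=25, q=18)
  g(p=18, q=7)
    g(p=7, q=4)
      g(p=4, q=3)
        g(p=3, q=1)
          g(p=1, q=0)
          -> return 1
        -> return 1
      -> return 1
    -> return 1
  -> return 1
-> return 1

Final answer: 1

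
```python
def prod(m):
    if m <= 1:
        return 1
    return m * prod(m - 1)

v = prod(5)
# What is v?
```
Call trace:
prod(m=5)
  prod(m=4)
    prod(m=3)
      prod(m=2)
        prod(m=1)
        -> return 1
      -> return 2
    -> return 6
  -> return 24
-> return 120

Final answer: 120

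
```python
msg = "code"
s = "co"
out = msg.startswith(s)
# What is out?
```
Trace:
  msg='code'
  msg='code', s='co'
  msg='code', s='co', out=True

Final answer: True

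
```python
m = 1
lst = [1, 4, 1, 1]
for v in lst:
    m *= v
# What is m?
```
Trace:
  m=1
  m=1, v=1
  m=4, v=4
  m=4, v=1
  m=4, v=1

Final answer: 4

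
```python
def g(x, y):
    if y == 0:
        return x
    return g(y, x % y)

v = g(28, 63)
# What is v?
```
Call trace:
g(x=28, y=63)
  g(x=63, y=28)
    g(x=28, y=7)
      g(x=7, y=0)
      -> return 7
    -> return 7
  -> return 7
-> return 7

Final answer: 7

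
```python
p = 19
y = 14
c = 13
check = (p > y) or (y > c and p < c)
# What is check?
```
Trace:
  p=19
  p=19, y=14
  p=19, y=14, c=13
  p=19, y=14, c=13, check=True

Final answer: True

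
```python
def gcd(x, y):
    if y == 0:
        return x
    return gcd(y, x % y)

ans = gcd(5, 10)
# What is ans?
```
Call trace:
gcd(x=5, y=10)
  gcd(x=10, y=5)
    gcd(x=5, y=0)
    -> return 5
  -> return 5
-> return 5

Final answer: 5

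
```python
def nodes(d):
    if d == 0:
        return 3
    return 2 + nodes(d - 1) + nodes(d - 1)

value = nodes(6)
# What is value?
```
Call trace (a repeated sub-call is expanded the first time; later identical calls just restate its return value):
nodes(d=6)
  nodes(d=5)
    nodes(d=4)
      nodes(d=3)
        nodes(d=2)
          nodes(d=1)
            nodes(d=0)
            -> return 3
            nodes(d=0)
            -> return 3
          -> return 8
          nodes(d=1) -> return 8  (same call as traced above)
        -> return 18
        nodes(d=2) -> return 18  (same call as traced above)
      -> return 38
      nodes(d=3) -> return 38  (same call as traced above)
    -> return 78
    nodes(d=4) -> return 78  (same call as traced above)
  -> return 158
  nodes(d=5) -> return 158  (same call as traced above)
-> return 318

Final answer: 318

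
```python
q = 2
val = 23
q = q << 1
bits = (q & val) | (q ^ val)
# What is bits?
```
Trace:
  q=2
  q=2, val=23
  q=4, val=23
  q=4, val=23, bits=23

Final answer: 23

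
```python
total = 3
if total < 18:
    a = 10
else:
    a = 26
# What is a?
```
Trace:
  total=3
  total=3, a=10

Final answer: 10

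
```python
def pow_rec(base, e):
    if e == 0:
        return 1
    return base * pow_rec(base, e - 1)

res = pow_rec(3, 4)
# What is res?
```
Call trace:
pow_rec(base=3, e=4)
  pow_rec(base=3, e=3)
    pow_rec(base=3, e=2)
      pow_rec(base=3, e=1)
        pow_rec(base=3, e=0)
        -> return 1
      -> return 3
    -> return 9
  -> return 27
-> return 81

Final answer: 81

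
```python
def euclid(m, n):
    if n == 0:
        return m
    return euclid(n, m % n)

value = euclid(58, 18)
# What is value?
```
Call trace:
euclid(m=58, n=18)
  euclid(m=18, n=4)
    euclid(m=4, n=2)
      euclid(m=2, n=0)
      -> return 2
    -> return 2
  -> return 2
-> return 2

Final answer: 2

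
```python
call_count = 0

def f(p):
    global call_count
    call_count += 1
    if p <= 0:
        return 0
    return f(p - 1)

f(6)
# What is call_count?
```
Call trace:
f(p=6)
  f(p=5)
    f(p=4)
      f(p=3)
        f(p=2)
          f(p=1)
            f(p=0)
            -> return 0
          -> return 0
        -> return 0
      -> return 0
    -> return 0
  -> return 0
-> return 0

call_count is incremented once per call. f is entered once for each p = 6, 5, 4, 3, 2, 1, 0 (the p <= 0 call returns without recursing), i.e. 6 + 1 calls.
call_count = 7

Final answer: 7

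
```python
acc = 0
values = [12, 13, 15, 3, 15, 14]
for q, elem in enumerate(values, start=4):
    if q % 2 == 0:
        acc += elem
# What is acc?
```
Trace:
  acc=0
  acc=12, q=4, elem=12
  acc=12, q=5, elem=13
  acc=27, q=6, elem=15
  acc=27, q=7, elem=3
  acc=42, q=8, elem=15
  acc=42, q=9, elem=14

Final answer: 42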